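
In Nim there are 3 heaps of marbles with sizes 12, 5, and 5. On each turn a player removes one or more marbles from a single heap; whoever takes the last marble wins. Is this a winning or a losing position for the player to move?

Winning position

Compute the nim-sum pairwise:
12 XOR 5 = 9
9 XOR 5 = 12
The nim-sum is 12 ≠ 0, so this is an N-position: the player to move can win.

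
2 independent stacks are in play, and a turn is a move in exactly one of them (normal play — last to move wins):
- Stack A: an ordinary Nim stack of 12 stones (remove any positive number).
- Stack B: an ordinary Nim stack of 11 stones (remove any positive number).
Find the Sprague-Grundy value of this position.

7

Stack A is a plain Nim stack of size 12, so its Grundy value is 12.
Stack B is a plain Nim stack of size 11, so its Grundy value is 11.
By the Sprague-Grundy theorem, the Grundy value of a sum of independent games is the XOR of the component values.
Combined value = 12 XOR 11 = 7.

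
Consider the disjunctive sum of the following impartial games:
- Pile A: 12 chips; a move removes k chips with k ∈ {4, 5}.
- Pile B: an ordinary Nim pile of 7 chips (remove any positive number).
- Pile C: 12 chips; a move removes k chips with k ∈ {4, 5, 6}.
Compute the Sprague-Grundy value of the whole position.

Build the Grundy sequence for pile A with g(k) = mex{g(k−s) : s ∈ {4, 5}, s ≤ k}:
k:     0  1  2  3  4  5  6  7  8  9 10 11 12
g(k):  0  0  0  0  1  1  1  1  2  0  0  0  0
So g(12) = 0.
Pile B is a plain Nim pile of size 7, so its Grundy value is 7.
Grundy values for pile C (subtraction set {4, 5, 6}):
g(0) = mex{} = 0
g(1) = mex{} = 0
g(2) = mex{} = 0
g(3) = mex{} = 0
g(4) = mex{0} = 1
g(5) = mex{0} = 1
g(6) = mex{0} = 1
g(7) = mex{0} = 1
g(8) = mex{0,1} = 2
g(9) = mex{0,1} = 2
g(10) = mex{1} = 0
g(11) = mex{1} = 0
g(12) = mex{1,2} = 0
So g(12) = 0.
By the Sprague-Grundy theorem, the Grundy value of a sum of independent games is the XOR of the component values.
Combined value = 0 ⊕ 7 ⊕ 0 = 7.

7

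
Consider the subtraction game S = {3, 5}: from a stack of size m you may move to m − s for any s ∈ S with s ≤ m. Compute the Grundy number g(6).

Grundy values for subtraction set {3, 5}:
g(0) = mex{} = 0
g(1) = mex{} = 0
g(2) = mex{} = 0
g(3) = mex{0} = 1
g(4) = mex{0} = 1
g(5) = mex{0} = 1
g(6) = mex{0,1} = 2
So g(6) = 2.

2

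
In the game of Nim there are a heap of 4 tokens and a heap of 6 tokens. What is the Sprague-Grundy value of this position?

Compute the nim-sum pairwise:
4 ⊕ 6 = 2

2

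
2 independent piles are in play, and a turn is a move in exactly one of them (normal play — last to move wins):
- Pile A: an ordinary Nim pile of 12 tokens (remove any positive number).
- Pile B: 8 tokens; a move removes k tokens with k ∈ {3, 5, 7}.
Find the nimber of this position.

14

Pile A is a plain Nim pile of size 12, so its Grundy value is 12.
Grundy values for pile B (subtraction set {3, 5, 7}):
k:     0  1  2  3  4  5  6  7  8
g(k):  0  0  0  1  1  1  2  2  2
So g(8) = 2.
By the Sprague-Grundy theorem, the Grundy value of a sum of independent games is the XOR of the component values.
Combined value = 12 ⊕ 2 = 14.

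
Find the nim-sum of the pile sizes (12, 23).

Nim-sum: 12 ^ 23 = 27.

27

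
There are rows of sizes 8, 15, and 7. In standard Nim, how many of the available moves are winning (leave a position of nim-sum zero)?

0

In binary:
  1000  (8)
  1111  (15)
  0111  (7)
  ----
  0000  (0)
The nim-sum is already 0, so every move leaves a nonzero nim-sum — there are no winning moves.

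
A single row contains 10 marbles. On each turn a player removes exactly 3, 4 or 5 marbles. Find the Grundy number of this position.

Build the Grundy sequence with g(k) = mex{g(k−s) : s ∈ {3, 4, 5}, s ≤ k}:
k:     0  1  2  3  4  5  6  7  8  9 10
g(k):  0  0  0  1  1  1  2  2  0  0  0
So g(10) = 0.

0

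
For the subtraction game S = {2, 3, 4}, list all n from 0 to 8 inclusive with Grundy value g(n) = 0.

Build the Grundy sequence with g(k) = mex{g(k−s) : s ∈ {2, 3, 4}, s ≤ k}:
k:     0  1  2  3  4  5  6  7  8
g(k):  0  0  1  1  2  2  0  0  1
The P-positions (g = 0) in 0..8 are 0, 1, 6, 7.

0, 1, 6, 7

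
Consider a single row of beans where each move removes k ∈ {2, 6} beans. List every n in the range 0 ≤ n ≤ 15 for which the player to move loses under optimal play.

0, 1, 4, 5, 8, 9, 12, 13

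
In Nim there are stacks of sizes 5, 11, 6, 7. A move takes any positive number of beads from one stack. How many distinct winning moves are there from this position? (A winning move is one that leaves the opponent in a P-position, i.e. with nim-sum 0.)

Nim-sum: 5 ⊕ 11 ⊕ 6 ⊕ 7 = 15.
The overall nim-sum is X = 15. A stack of size p has a winning move iff p XOR X < p (reduce it to p XOR X).
  5: 5 XOR 15 = 10 ≥ 5 — no move.
  11: 11 XOR 15 = 4 < 11 — winning move (to 4).
  6: 6 XOR 15 = 9 ≥ 6 — no move.
  7: 7 XOR 15 = 8 ≥ 7 — no move.
That gives 1 winning move.

1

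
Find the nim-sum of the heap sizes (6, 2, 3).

7

In binary:
  110  (6)
  010  (2)
  011  (3)
  ---
  111  (7)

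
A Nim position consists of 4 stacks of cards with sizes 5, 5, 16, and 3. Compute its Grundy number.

In binary:
  00101  (5)
  00101  (5)
  10000  (16)
  00011  (3)
  -----
  10011  (19)

19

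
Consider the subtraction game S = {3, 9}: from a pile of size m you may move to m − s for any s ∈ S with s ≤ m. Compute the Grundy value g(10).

1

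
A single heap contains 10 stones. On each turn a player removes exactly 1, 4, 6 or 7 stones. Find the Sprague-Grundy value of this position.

Build the Grundy sequence with g(k) = mex{g(k−s) : s ∈ {1, 4, 6, 7}, s ≤ k}:
k:     0  1  2  3  4  5  6  7  8  9 10
g(k):  0  1  0  1  2  0  1  2  3  2  0
So g(10) = 0.

0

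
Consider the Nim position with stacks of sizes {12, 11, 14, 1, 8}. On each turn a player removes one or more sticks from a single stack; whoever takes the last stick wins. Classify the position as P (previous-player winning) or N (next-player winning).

In binary:
  1100  (12)
  1011  (11)
  1110  (14)
  0001  (1)
  1000  (8)
  ----
  0000  (0)
The nim-sum is 0, so this is a P-position: the player to move is in a losing position under optimal play.

P-position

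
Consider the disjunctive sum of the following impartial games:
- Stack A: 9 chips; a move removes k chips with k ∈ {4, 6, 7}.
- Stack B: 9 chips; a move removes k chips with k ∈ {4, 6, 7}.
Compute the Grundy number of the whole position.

0

Build the Grundy sequence for stack A with g(k) = mex{g(k−s) : s ∈ {4, 6, 7}, s ≤ k}:
k:     0  1  2  3  4  5  6  7  8  9
g(k):  0  0  0  0  1  1  1  1  2  2
So g(9) = 2.
Grundy values for stack B (subtraction set {4, 6, 7}):
g(0) = mex{} = 0
g(1) = mex{} = 0
g(2) = mex{} = 0
g(3) = mex{} = 0
g(4) = mex{0} = 1
g(5) = mex{0} = 1
g(6) = mex{0} = 1
g(7) = mex{0} = 1
g(8) = mex{0,1} = 2
g(9) = mex{0,1} = 2
So g(9) = 2.
The value of a disjunctive sum is the nim-sum of the parts.
Combined value = 2 ⊕ 2 = 0.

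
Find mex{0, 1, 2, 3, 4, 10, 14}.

5

The values 0, 1, 2, 3, 4 are all present; 5 is the first non-negative integer missing from the set.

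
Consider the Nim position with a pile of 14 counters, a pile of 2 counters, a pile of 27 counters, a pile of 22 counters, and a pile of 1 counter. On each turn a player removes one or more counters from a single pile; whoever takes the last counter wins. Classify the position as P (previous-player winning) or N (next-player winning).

Bitwise XOR of the heap sizes:
  01110  (14)
  00010  (2)
  11011  (27)
  10110  (22)
  00001  (1)
  -----
  00000  (0)
The nim-sum is 0, so this is a P-position: the player to move is in a losing position under optimal play.

P-position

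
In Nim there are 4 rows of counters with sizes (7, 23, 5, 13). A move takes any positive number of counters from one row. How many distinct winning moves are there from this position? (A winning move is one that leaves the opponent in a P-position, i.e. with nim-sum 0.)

1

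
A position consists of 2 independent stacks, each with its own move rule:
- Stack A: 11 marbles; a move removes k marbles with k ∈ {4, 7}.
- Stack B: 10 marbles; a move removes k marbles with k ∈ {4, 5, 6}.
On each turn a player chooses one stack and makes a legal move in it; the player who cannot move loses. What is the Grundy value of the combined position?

0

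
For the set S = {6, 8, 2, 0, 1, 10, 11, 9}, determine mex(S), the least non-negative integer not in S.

3

The values 0, 1, 2 are all present; 3 is the first non-negative integer missing from the set.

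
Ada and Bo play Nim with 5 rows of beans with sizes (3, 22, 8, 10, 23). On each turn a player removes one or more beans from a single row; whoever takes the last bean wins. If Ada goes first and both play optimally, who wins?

Bo wins

Compute the nim-sum pairwise:
3 XOR 22 = 21
21 XOR 8 = 29
29 XOR 10 = 23
23 XOR 23 = 0
The nim-sum is 0, so this is a P-position: the player to move is in a losing position under optimal play; Ada is about to move from it and so loses — Bo wins.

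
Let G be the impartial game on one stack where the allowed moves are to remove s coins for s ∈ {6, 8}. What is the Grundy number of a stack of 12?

2

Compute g(0), g(1), … for moves {6, 8}:
k:     0  1  2  3  4  5  6  7  8  9 10 11 12
g(k):  0  0  0  0  0  0  1  1  1  1  1  1  2
So g(12) = 2.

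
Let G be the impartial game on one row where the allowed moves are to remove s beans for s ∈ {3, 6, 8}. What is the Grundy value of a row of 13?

Build the Grundy sequence with g(k) = mex{g(k−s) : s ∈ {3, 6, 8}, s ≤ k}:
g(0) = mex{} = 0
g(1) = mex{} = 0
g(2) = mex{} = 0
g(3) = mex{0} = 1
g(4) = mex{0} = 1
g(5) = mex{0} = 1
g(6) = mex{0,1} = 2
g(7) = mex{0,1} = 2
g(8) = mex{0,1} = 2
g(9) = mex{0,1,2} = 3
g(10) = mex{0,1,2} = 3
g(11) = mex{1,2} = 0
g(12) = mex{1,2,3} = 0
g(13) = mex{1,2,3} = 0
So g(13) = 0.

0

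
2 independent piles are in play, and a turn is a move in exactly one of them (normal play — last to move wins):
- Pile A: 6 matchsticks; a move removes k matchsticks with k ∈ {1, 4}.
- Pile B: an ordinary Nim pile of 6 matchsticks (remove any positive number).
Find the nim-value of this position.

Build the Grundy sequence for pile A with g(k) = mex{g(k−s) : s ∈ {1, 4}, s ≤ k}:
g(0) = mex{} = 0
g(1) = mex{0} = 1
g(2) = mex{1} = 0
g(3) = mex{0} = 1
g(4) = mex{0,1} = 2
g(5) = mex{1,2} = 0
g(6) = mex{0} = 1
So g(6) = 1.
Pile B is a plain Nim pile of size 6, so its Grundy value is 6.
By the Sprague-Grundy theorem, the Grundy value of a sum of independent games is the XOR of the component values.
Combined value = 1 ⊕ 6 = 7.

7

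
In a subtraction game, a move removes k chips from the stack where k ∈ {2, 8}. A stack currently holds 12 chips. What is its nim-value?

1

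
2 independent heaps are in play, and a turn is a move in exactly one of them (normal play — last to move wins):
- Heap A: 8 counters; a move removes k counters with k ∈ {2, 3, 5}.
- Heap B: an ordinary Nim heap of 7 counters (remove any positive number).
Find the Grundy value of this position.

7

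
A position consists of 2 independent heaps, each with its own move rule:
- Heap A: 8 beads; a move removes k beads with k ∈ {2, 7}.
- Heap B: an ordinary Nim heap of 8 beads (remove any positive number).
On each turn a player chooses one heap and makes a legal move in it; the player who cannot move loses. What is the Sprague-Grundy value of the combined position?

Grundy values for heap A (subtraction set {2, 7}):
k:     0  1  2  3  4  5  6  7  8
g(k):  0  0  1  1  0  0  1  1  2
So g(8) = 2.
Heap B is a plain Nim heap of size 8, so its Grundy value is 8.
The value of a disjunctive sum is the nim-sum of the parts.
Combined value = 2 ⊕ 8 = 10.

10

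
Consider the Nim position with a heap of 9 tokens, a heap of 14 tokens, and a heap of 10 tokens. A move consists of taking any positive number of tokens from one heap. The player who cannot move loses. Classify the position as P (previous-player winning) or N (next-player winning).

N-position

Nim-sum: 9 XOR 14 XOR 10 = 13.
The nim-sum is 13 ≠ 0, so this is an N-position: the player to move can win.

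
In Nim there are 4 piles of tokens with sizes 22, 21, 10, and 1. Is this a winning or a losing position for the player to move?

Nim-sum: 22 ^ 21 ^ 10 ^ 1 = 8.
The nim-sum is 8 ≠ 0, so this is an N-position: the player to move can win.

Winning position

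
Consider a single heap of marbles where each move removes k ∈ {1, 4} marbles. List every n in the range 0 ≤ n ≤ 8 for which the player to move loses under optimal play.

0, 2, 5, 7

Build the Grundy sequence with g(k) = mex{g(k−s) : s ∈ {1, 4}, s ≤ k}:
k:     0  1  2  3  4  5  6  7  8
g(k):  0  1  0  1  2  0  1  0  1
The P-positions (g = 0) in 0..8 are 0, 2, 5, 7.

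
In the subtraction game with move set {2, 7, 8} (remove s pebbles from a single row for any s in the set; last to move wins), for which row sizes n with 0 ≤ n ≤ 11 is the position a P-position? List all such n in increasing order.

0, 1, 4, 5, 10

Compute g(0), g(1), … for moves {2, 7, 8}:
k:     0  1  2  3  4  5  6  7  8  9 10 11
g(k):  0  0  1  1  0  0  1  1  2  2  0  3
The P-positions (g = 0) in 0..11 are 0, 1, 4, 5, 10.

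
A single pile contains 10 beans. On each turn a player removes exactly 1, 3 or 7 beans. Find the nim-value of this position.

0

Compute g(0), g(1), … for moves {1, 3, 7}:
k:     0  1  2  3  4  5  6  7  8  9 10
g(k):  0  1  0  1  0  1  0  1  0  1  0
So g(10) = 0.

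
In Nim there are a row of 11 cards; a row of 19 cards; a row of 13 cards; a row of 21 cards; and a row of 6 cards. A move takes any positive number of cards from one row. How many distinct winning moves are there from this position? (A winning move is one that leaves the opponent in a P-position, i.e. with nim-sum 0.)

3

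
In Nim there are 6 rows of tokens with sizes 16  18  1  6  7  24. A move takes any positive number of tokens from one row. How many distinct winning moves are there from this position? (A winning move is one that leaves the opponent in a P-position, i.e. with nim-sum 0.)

3

Write each in binary and XOR column by column:
  10000  (16)
  10010  (18)
  00001  (1)
  00110  (6)
  00111  (7)
  11000  (24)
  -----
  11010  (26)
The overall nim-sum is X = 26. A row of size p has a winning move iff p XOR X < p (reduce it to p XOR X).
  16: 16 XOR 26 = 10 < 16 — winning move (to 10).
  18: 18 XOR 26 = 8 < 18 — winning move (to 8).
  1: 1 XOR 26 = 27 ≥ 1 — no move.
  6: 6 XOR 26 = 28 ≥ 6 — no move.
  7: 7 XOR 26 = 29 ≥ 7 — no move.
  24: 24 XOR 26 = 2 < 24 — winning move (to 2).
That gives 3 winning moves.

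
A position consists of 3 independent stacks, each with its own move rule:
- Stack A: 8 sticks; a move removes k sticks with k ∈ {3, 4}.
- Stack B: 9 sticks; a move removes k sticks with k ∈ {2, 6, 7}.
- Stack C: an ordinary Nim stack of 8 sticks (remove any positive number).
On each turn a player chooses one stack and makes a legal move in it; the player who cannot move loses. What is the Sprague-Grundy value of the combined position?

8

For stack A, compute g(0), g(1), … with moves {3, 4}:
g(0) = mex{} = 0
g(1) = mex{} = 0
g(2) = mex{} = 0
g(3) = mex{0} = 1
g(4) = mex{0} = 1
g(5) = mex{0} = 1
g(6) = mex{0,1} = 2
g(7) = mex{1} = 0
g(8) = mex{1} = 0
So g(8) = 0.
Build the Grundy sequence for stack B with g(k) = mex{g(k−s) : s ∈ {2, 6, 7}, s ≤ k}:
k:     0  1  2  3  4  5  6  7  8  9
g(k):  0  0  1  1  0  0  1  1  2  0
So g(9) = 0.
Stack C is a plain Nim stack of size 8, so its Grundy value is 8.
The value of a disjunctive sum is the nim-sum of the parts.
Combined value = 0 ⊕ 0 ⊕ 8 = 8.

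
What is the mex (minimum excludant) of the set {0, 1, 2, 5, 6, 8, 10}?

3

The values 0, 1, 2 are all present; 3 is the first non-negative integer missing from the set.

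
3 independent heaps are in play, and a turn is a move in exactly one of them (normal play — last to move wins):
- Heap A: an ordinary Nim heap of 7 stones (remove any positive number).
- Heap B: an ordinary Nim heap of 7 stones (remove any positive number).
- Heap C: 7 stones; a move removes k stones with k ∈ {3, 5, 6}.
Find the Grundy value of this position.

Heap A is a plain Nim heap of size 7, so its Grundy value is 7.
Heap B is a plain Nim heap of size 7, so its Grundy value is 7.
Grundy values for heap C (subtraction set {3, 5, 6}):
g(0) = mex{} = 0
g(1) = mex{} = 0
g(2) = mex{} = 0
g(3) = mex{0} = 1
g(4) = mex{0} = 1
g(5) = mex{0} = 1
g(6) = mex{0,1} = 2
g(7) = mex{0,1} = 2
So g(7) = 2.
By the Sprague-Grundy theorem, the Grundy value of a sum of independent games is the XOR of the component values.
Combined value = 7 XOR 7 XOR 2 = 2.

2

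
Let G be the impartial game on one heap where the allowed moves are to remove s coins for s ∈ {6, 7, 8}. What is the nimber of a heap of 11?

1

Compute g(0), g(1), … for moves {6, 7, 8}:
k:     0  1  2  3  4  5  6  7  8  9 10 11
g(k):  0  0  0  0  0  0  1  1  1  1  1  1
So g(11) = 1.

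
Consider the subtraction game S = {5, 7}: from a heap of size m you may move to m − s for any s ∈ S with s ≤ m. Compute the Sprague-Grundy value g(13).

Grundy values for subtraction set {5, 7}:
g(0) = mex{} = 0
g(1) = mex{} = 0
g(2) = mex{} = 0
g(3) = mex{} = 0
g(4) = mex{} = 0
g(5) = mex{0} = 1
g(6) = mex{0} = 1
g(7) = mex{0} = 1
g(8) = mex{0} = 1
g(9) = mex{0} = 1
g(10) = mex{0,1} = 2
g(11) = mex{0,1} = 2
g(12) = mex{1} = 0
g(13) = mex{1} = 0
So g(13) = 0.

0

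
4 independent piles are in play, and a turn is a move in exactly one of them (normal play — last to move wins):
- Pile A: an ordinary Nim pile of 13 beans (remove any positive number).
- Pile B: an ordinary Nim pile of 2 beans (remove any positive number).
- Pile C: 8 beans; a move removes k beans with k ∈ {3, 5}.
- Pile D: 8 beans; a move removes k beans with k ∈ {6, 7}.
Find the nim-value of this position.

14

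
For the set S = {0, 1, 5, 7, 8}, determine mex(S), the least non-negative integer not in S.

The values 0, 1 are all present; 2 is the first non-negative integer missing from the set.

2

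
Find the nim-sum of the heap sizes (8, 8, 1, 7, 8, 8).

Compute the nim-sum pairwise:
8 ^ 8 = 0
0 ^ 1 = 1
1 ^ 7 = 6
6 ^ 8 = 14
14 ^ 8 = 6

6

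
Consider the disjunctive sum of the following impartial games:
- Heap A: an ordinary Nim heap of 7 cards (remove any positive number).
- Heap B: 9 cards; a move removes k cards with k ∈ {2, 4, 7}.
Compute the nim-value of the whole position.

7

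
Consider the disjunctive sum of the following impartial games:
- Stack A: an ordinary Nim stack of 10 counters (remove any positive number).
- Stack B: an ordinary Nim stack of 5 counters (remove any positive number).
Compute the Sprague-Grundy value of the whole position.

15

Stack A is a plain Nim stack of size 10, so its Grundy value is 10.
Stack B is a plain Nim stack of size 5, so its Grundy value is 5.
By the Sprague-Grundy theorem, the Grundy value of a sum of independent games is the XOR of the component values.
Combined value = 10 ⊕ 5 = 15.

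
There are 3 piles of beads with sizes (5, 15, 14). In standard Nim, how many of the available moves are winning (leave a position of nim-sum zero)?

3

Compute the nim-sum pairwise:
5 XOR 15 = 10
10 XOR 14 = 4
The overall nim-sum is X = 4. A pile of size p has a winning move iff p XOR X < p (reduce it to p XOR X).
  5: 5 XOR 4 = 1 < 5 — winning move (to 1).
  15: 15 XOR 4 = 11 < 15 — winning move (to 11).
  14: 14 XOR 4 = 10 < 14 — winning move (to 10).
That gives 3 winning moves.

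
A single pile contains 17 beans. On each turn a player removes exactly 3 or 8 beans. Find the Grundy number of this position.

Grundy values for subtraction set {3, 8}:
k:     0  1  2  3  4  5  6  7  8  9 10 11 12 13 14 15 16 17
g(k):  0  0  0  1  1  1  0  0  2  1  1  0  0  0  1  1  1  0
So g(17) = 0.

0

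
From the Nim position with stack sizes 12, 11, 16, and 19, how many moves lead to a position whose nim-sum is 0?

1

Write each in binary and XOR column by column:
  01100  (12)
  01011  (11)
  10000  (16)
  10011  (19)
  -----
  00100  (4)
The overall nim-sum is X = 4. A stack of size p has a winning move iff p XOR X < p (reduce it to p XOR X).
  12: 12 XOR 4 = 8 < 12 — winning move (to 8).
  11: 11 XOR 4 = 15 ≥ 11 — no move.
  16: 16 XOR 4 = 20 ≥ 16 — no move.
  19: 19 XOR 4 = 23 ≥ 19 — no move.
That gives 1 winning move.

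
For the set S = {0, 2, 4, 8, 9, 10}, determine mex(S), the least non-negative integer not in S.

1

0 is in the set but 1 is not, so the mex is 1.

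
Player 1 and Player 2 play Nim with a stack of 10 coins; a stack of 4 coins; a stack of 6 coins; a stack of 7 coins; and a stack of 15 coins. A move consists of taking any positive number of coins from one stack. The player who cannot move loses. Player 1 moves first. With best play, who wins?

Player 2 wins

Write each in binary and XOR column by column:
  1010  (10)
  0100  (4)
  0110  (6)
  0111  (7)
  1111  (15)
  ----
  0000  (0)
The nim-sum is 0, so this is a P-position: the player to move is in a losing position under optimal play; Player 1 is about to move from it and so loses — Player 2 wins.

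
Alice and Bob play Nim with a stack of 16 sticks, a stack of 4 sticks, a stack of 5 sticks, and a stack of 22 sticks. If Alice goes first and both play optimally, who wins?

Alice wins

Write each in binary and XOR column by column:
  10000  (16)
  00100  (4)
  00101  (5)
  10110  (22)
  -----
  00111  (7)
The nim-sum is 7 ≠ 0, so this is an N-position: the player to move can win; Alice has a winning move.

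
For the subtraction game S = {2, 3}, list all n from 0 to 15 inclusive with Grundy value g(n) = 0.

0, 1, 5, 6, 10, 11, 15

Grundy values for subtraction set {2, 3}:
k:     0  1  2  3  4  5  6  7  8  9 10 11 12 13 14 15
g(k):  0  0  1  1  2  0  0  1  1  2  0  0  1  1  2  0
The P-positions (g = 0) in 0..15 are 0, 1, 5, 6, 10, 11, 15.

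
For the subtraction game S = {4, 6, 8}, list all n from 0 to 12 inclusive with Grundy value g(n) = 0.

0, 1, 2, 3, 12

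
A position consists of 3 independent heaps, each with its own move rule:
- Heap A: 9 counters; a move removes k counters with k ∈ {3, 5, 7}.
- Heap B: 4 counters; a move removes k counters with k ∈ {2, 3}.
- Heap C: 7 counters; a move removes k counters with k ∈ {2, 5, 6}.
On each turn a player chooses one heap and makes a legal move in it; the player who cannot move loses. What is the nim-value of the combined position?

2

For heap A, compute g(0), g(1), … with moves {3, 5, 7}:
g(0) = mex{} = 0
g(1) = mex{} = 0
g(2) = mex{} = 0
g(3) = mex{0} = 1
g(4) = mex{0} = 1
g(5) = mex{0} = 1
g(6) = mex{0,1} = 2
g(7) = mex{0,1} = 2
g(8) = mex{0,1} = 2
g(9) = mex{0,1,2} = 3
So g(9) = 3.
Grundy values for heap B (subtraction set {2, 3}):
g(0) = mex{} = 0
g(1) = mex{} = 0
g(2) = mex{0} = 1
g(3) = mex{0} = 1
g(4) = mex{0,1} = 2
So g(4) = 2.
Grundy values for heap C (subtraction set {2, 5, 6}):
k:     0  1  2  3  4  5  6  7
g(k):  0  0  1  1  0  2  1  3
So g(7) = 3.
By the Sprague-Grundy theorem, the Grundy value of a sum of independent games is the XOR of the component values.
Combined value = 3 XOR 2 XOR 3 = 2.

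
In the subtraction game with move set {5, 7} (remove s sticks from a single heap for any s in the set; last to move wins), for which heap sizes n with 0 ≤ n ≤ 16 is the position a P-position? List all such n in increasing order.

0, 1, 2, 3, 4, 12, 13, 14, 15, 16

Grundy values for subtraction set {5, 7}:
k:     0  1  2  3  4  5  6  7  8  9 10 11 12 13 14 15 16
g(k):  0  0  0  0  0  1  1  1  1  1  2  2  0  0  0  0  0
The P-positions (g = 0) in 0..16 are 0, 1, 2, 3, 4, 12, 13, 14, 15, 16.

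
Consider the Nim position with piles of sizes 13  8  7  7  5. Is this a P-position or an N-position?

P-position

Bitwise XOR of the heap sizes:
  1101  (13)
  1000  (8)
  0111  (7)
  0111  (7)
  0101  (5)
  ----
  0000  (0)
The nim-sum is 0, so this is a P-position: the player to move is in a losing position under optimal play.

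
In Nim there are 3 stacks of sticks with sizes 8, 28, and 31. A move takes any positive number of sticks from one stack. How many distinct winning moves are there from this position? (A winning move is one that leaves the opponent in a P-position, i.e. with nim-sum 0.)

Write each in binary and XOR column by column:
  01000  (8)
  11100  (28)
  11111  (31)
  -----
  01011  (11)
The overall nim-sum is X = 11. A stack of size p has a winning move iff p XOR X < p (reduce it to p XOR X).
  8: 8 XOR 11 = 3 < 8 — winning move (to 3).
  28: 28 XOR 11 = 23 < 28 — winning move (to 23).
  31: 31 XOR 11 = 20 < 31 — winning move (to 20).
That gives 3 winning moves.

3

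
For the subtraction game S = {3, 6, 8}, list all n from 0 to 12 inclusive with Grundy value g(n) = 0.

0, 1, 2, 11, 12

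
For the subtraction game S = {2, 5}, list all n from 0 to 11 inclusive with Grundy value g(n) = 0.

0, 1, 4, 7, 8, 11

Compute g(0), g(1), … for moves {2, 5}:
k:     0  1  2  3  4  5  6  7  8  9 10 11
g(k):  0  0  1  1  0  2  1  0  0  1  1  0
The P-positions (g = 0) in 0..11 are 0, 1, 4, 7, 8, 11.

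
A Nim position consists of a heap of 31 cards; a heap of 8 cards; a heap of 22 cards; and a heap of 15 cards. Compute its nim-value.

Compute the nim-sum pairwise:
31 ^ 8 = 23
23 ^ 22 = 1
1 ^ 15 = 14

14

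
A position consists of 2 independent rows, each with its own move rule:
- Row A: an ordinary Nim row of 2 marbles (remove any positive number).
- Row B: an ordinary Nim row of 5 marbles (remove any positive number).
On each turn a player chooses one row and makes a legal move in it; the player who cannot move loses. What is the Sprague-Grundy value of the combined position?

Row A is a plain Nim row of size 2, so its Grundy value is 2.
Row B is a plain Nim row of size 5, so its Grundy value is 5.
By the Sprague-Grundy theorem, the Grundy value of a sum of independent games is the XOR of the component values.
Combined value = 2 XOR 5 = 7.

7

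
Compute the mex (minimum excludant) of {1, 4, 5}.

0 is not in the set, so the mex is 0.

0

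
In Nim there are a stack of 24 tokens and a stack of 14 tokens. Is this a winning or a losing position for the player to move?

Winning position

Bitwise XOR of the heap sizes:
  11000  (24)
  01110  (14)
  -----
  10110  (22)
The nim-sum is 22 ≠ 0, so this is an N-position: the player to move can win.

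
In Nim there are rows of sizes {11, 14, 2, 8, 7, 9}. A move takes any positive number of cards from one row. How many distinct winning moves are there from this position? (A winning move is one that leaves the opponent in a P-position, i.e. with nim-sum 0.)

3

Compute the nim-sum pairwise:
11 ⊕ 14 = 5
5 ⊕ 2 = 7
7 ⊕ 8 = 15
15 ⊕ 7 = 8
8 ⊕ 9 = 1
The overall nim-sum is X = 1. A row of size p has a winning move iff p XOR X < p (reduce it to p XOR X).
  11: 11 XOR 1 = 10 < 11 — winning move (to 10).
  14: 14 XOR 1 = 15 ≥ 14 — no move.
  2: 2 XOR 1 = 3 ≥ 2 — no move.
  8: 8 XOR 1 = 9 ≥ 8 — no move.
  7: 7 XOR 1 = 6 < 7 — winning move (to 6).
  9: 9 XOR 1 = 8 < 9 — winning move (to 8).
That gives 3 winning moves.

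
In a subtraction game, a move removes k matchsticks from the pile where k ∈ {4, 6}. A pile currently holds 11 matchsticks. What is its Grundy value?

0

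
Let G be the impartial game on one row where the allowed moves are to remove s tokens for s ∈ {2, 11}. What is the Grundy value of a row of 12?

2

Build the Grundy sequence with g(k) = mex{g(k−s) : s ∈ {2, 11}, s ≤ k}:
g(0) = mex{} = 0
g(1) = mex{} = 0
g(2) = mex{0} = 1
g(3) = mex{0} = 1
g(4) = mex{1} = 0
g(5) = mex{1} = 0
g(6) = mex{0} = 1
g(7) = mex{0} = 1
g(8) = mex{1} = 0
g(9) = mex{1} = 0
g(10) = mex{0} = 1
g(11) = mex{0} = 1
g(12) = mex{0,1} = 2
So g(12) = 2.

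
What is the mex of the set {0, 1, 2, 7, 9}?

The values 0, 1, 2 are all present; 3 is the first non-negative integer missing from the set.

3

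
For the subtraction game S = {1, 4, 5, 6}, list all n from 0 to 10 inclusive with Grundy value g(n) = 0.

0, 2, 9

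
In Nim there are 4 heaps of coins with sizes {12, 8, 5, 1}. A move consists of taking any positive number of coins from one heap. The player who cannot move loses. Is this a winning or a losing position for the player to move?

Losing position

In binary:
  1100  (12)
  1000  (8)
  0101  (5)
  0001  (1)
  ----
  0000  (0)
The nim-sum is 0, so this is a P-position: the player to move is in a losing position under optimal play.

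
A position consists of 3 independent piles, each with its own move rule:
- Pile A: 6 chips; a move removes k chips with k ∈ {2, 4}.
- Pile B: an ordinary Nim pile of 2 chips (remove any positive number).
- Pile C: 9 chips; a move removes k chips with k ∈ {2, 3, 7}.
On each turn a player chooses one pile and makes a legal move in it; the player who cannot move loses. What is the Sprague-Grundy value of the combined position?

0

For pile A, compute g(0), g(1), … with moves {2, 4}:
g(0) = mex{} = 0
g(1) = mex{} = 0
g(2) = mex{0} = 1
g(3) = mex{0} = 1
g(4) = mex{0,1} = 2
g(5) = mex{0,1} = 2
g(6) = mex{1,2} = 0
So g(6) = 0.
Pile B is a plain Nim pile of size 2, so its Grundy value is 2.
Build the Grundy sequence for pile C with g(k) = mex{g(k−s) : s ∈ {2, 3, 7}, s ≤ k}:
g(0) = mex{} = 0
g(1) = mex{} = 0
g(2) = mex{0} = 1
g(3) = mex{0} = 1
g(4) = mex{0,1} = 2
g(5) = mex{1} = 0
g(6) = mex{1,2} = 0
g(7) = mex{0,2} = 1
g(8) = mex{0} = 1
g(9) = mex{0,1} = 2
So g(9) = 2.
The value of a disjunctive sum is the nim-sum of the parts.
Combined value = 0 ⊕ 2 ⊕ 2 = 0.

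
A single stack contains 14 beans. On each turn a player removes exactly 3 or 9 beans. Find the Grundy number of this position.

0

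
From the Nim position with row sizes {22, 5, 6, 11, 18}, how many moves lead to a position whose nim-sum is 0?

1

In binary:
  10110  (22)
  00101  (5)
  00110  (6)
  01011  (11)
  10010  (18)
  -----
  01100  (12)
The overall nim-sum is X = 12. A row of size p has a winning move iff p XOR X < p (reduce it to p XOR X).
  22: 22 XOR 12 = 26 ≥ 22 — no move.
  5: 5 XOR 12 = 9 ≥ 5 — no move.
  6: 6 XOR 12 = 10 ≥ 6 — no move.
  11: 11 XOR 12 = 7 < 11 — winning move (to 7).
  18: 18 XOR 12 = 30 ≥ 18 — no move.
That gives 1 winning move.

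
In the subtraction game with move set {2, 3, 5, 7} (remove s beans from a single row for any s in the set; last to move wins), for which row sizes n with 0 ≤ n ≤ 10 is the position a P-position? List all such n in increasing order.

Grundy values for subtraction set {2, 3, 5, 7}:
k:     0  1  2  3  4  5  6  7  8  9 10
g(k):  0  0  1  1  2  2  3  3  4  0  0
The P-positions (g = 0) in 0..10 are 0, 1, 9, 10.

0, 1, 9, 10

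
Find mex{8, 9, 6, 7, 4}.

0

0 is not in the set, so the mex is 0.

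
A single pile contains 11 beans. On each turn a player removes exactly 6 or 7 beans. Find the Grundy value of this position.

Build the Grundy sequence with g(k) = mex{g(k−s) : s ∈ {6, 7}, s ≤ k}:
k:     0  1  2  3  4  5  6  7  8  9 10 11
g(k):  0  0  0  0  0  0  1  1  1  1  1  1
So g(11) = 1.

1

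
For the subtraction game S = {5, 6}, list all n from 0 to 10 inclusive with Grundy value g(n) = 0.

0, 1, 2, 3, 4

Grundy values for subtraction set {5, 6}:
g(0) = mex{} = 0
g(1) = mex{} = 0
g(2) = mex{} = 0
g(3) = mex{} = 0
g(4) = mex{} = 0
g(5) = mex{0} = 1
g(6) = mex{0} = 1
g(7) = mex{0} = 1
g(8) = mex{0} = 1
g(9) = mex{0} = 1
g(10) = mex{0,1} = 2
The P-positions (g = 0) in 0..10 are 0, 1, 2, 3, 4.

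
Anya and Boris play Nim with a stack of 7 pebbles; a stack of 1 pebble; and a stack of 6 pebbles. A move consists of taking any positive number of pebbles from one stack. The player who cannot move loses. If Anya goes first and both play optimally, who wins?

Nim-sum: 7 ⊕ 1 ⊕ 6 = 0.
The nim-sum is 0, so this is a P-position: the player to move is in a losing position under optimal play; Anya is about to move from it and so loses — Boris wins.

Boris wins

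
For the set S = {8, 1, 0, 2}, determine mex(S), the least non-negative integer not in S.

The values 0, 1, 2 are all present; 3 is the first non-negative integer missing from the set.

3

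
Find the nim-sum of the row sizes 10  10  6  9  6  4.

13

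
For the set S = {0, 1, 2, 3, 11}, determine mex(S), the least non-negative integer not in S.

The values 0, 1, 2, 3 are all present; 4 is the first non-negative integer missing from the set.

4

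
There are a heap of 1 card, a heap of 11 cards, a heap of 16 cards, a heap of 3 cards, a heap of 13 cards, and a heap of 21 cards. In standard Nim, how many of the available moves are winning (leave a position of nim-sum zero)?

5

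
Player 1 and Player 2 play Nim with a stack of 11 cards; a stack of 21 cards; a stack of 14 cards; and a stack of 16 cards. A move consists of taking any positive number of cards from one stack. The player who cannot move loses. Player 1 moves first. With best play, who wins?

Nim-sum: 11 XOR 21 XOR 14 XOR 16 = 0.
The nim-sum is 0, so this is a P-position: the player to move is in a losing position under optimal play; Player 1 is about to move from it and so loses — Player 2 wins.

Player 2 wins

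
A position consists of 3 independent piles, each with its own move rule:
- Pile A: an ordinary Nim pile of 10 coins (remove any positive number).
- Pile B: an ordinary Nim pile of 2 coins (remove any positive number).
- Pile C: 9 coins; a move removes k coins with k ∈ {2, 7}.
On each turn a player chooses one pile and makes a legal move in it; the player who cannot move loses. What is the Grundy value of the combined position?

Pile A is a plain Nim pile of size 10, so its Grundy value is 10.
Pile B is a plain Nim pile of size 2, so its Grundy value is 2.
Grundy values for pile C (subtraction set {2, 7}):
k:     0  1  2  3  4  5  6  7  8  9
g(k):  0  0  1  1  0  0  1  1  2  0
So g(9) = 0.
By the Sprague-Grundy theorem, the Grundy value of a sum of independent games is the XOR of the component values.
Combined value = 10 ⊕ 2 ⊕ 0 = 8.

8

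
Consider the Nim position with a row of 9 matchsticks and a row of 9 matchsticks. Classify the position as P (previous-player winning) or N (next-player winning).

P-position

Nim-sum: 9 ^ 9 = 0.
The nim-sum is 0, so this is a P-position: the player to move is in a losing position under optimal play.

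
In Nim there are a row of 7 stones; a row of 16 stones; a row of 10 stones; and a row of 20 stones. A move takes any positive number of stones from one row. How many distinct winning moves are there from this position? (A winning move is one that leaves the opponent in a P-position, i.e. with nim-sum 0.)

Nim-sum: 7 ^ 16 ^ 10 ^ 20 = 9.
The overall nim-sum is X = 9. A row of size p has a winning move iff p XOR X < p (reduce it to p XOR X).
  7: 7 XOR 9 = 14 ≥ 7 — no move.
  16: 16 XOR 9 = 25 ≥ 16 — no move.
  10: 10 XOR 9 = 3 < 10 — winning move (to 3).
  20: 20 XOR 9 = 29 ≥ 20 — no move.
That gives 1 winning move.

1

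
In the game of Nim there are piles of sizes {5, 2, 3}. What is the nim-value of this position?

4

Nim-sum: 5 ^ 2 ^ 3 = 4.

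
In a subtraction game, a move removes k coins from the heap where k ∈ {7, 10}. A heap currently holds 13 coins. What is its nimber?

1

Compute g(0), g(1), … for moves {7, 10}:
k:     0  1  2  3  4  5  6  7  8  9 10 11 12 13
g(k):  0  0  0  0  0  0  0  1  1  1  1  1  1  1
So g(13) = 1.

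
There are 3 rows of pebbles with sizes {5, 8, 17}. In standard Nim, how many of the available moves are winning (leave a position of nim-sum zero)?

1

In binary:
  00101  (5)
  01000  (8)
  10001  (17)
  -----
  11100  (28)
The overall nim-sum is X = 28. A row of size p has a winning move iff p XOR X < p (reduce it to p XOR X).
  5: 5 XOR 28 = 25 ≥ 5 — no move.
  8: 8 XOR 28 = 20 ≥ 8 — no move.
  17: 17 XOR 28 = 13 < 17 — winning move (to 13).
That gives 1 winning move.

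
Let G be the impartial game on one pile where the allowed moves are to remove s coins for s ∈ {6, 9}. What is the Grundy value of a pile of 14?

Compute g(0), g(1), … for moves {6, 9}:
k:     0  1  2  3  4  5  6  7  8  9 10 11 12 13 14
g(k):  0  0  0  0  0  0  1  1  1  1  1  1  2  2  2
So g(14) = 2.

2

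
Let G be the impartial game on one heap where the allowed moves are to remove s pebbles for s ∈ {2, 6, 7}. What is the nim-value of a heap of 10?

3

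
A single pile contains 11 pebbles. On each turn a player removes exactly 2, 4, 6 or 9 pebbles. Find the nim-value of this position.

0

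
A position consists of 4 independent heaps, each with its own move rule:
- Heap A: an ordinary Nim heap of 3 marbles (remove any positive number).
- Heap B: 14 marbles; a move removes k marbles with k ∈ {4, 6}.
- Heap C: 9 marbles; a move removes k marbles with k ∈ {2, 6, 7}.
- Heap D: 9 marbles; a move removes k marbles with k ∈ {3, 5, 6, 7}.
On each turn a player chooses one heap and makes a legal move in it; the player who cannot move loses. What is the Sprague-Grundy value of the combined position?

Heap A is a plain Nim heap of size 3, so its Grundy value is 3.
For heap B, compute g(0), g(1), … with moves {4, 6}:
k:     0  1  2  3  4  5  6  7  8  9 10 11 12 13 14
g(k):  0  0  0  0  1  1  1  1  2  2  0  0  0  0  1
So g(14) = 1.
Grundy values for heap C (subtraction set {2, 6, 7}):
k:     0  1  2  3  4  5  6  7  8  9
g(k):  0  0  1  1  0  0  1  1  2  0
So g(9) = 0.
For heap D, compute g(0), g(1), … with moves {3, 5, 6, 7}:
g(0) = mex{} = 0
g(1) = mex{} = 0
g(2) = mex{} = 0
g(3) = mex{0} = 1
g(4) = mex{0} = 1
g(5) = mex{0} = 1
g(6) = mex{0,1} = 2
g(7) = mex{0,1} = 2
g(8) = mex{0,1} = 2
g(9) = mex{0,1,2} = 3
So g(9) = 3.
The value of a disjunctive sum is the nim-sum of the parts.
Combined value = 3 ⊕ 1 ⊕ 0 ⊕ 3 = 1.

1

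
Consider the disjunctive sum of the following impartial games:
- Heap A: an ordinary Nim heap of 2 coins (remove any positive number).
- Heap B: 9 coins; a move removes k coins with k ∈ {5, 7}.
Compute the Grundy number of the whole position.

Heap A is a plain Nim heap of size 2, so its Grundy value is 2.
Build the Grundy sequence for heap B with g(k) = mex{g(k−s) : s ∈ {5, 7}, s ≤ k}:
g(0) = mex{} = 0
g(1) = mex{} = 0
g(2) = mex{} = 0
g(3) = mex{} = 0
g(4) = mex{} = 0
g(5) = mex{0} = 1
g(6) = mex{0} = 1
g(7) = mex{0} = 1
g(8) = mex{0} = 1
g(9) = mex{0} = 1
So g(9) = 1.
By the Sprague-Grundy theorem, the Grundy value of a sum of independent games is the XOR of the component values.
Combined value = 2 ⊕ 1 = 3.

3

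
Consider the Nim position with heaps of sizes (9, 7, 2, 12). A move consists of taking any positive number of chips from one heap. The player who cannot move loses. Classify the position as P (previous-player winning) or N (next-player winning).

P-position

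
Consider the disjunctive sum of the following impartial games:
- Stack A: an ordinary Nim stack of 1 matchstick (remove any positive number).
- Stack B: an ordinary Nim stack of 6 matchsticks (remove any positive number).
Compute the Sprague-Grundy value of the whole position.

Stack A is a plain Nim stack of size 1, so its Grundy value is 1.
Stack B is a plain Nim stack of size 6, so its Grundy value is 6.
The value of a disjunctive sum is the nim-sum of the parts.
Combined value = 1 ⊕ 6 = 7.

7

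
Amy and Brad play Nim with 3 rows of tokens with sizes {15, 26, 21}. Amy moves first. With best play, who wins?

Brad wins

Compute the nim-sum pairwise:
15 XOR 26 = 21
21 XOR 21 = 0
The nim-sum is 0, so this is a P-position: the player to move is in a losing position under optimal play; Amy is about to move from it and so loses — Brad wins.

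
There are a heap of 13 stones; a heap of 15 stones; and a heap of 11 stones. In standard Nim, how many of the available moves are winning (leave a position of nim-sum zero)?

Compute the nim-sum pairwise:
13 ^ 15 = 2
2 ^ 11 = 9
The overall nim-sum is X = 9. A heap of size p has a winning move iff p XOR X < p (reduce it to p XOR X).
  13: 13 XOR 9 = 4 < 13 — winning move (to 4).
  15: 15 XOR 9 = 6 < 15 — winning move (to 6).
  11: 11 XOR 9 = 2 < 11 — winning move (to 2).
That gives 3 winning moves.

3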